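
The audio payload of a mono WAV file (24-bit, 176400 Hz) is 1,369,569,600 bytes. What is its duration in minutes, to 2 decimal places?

43.13 minutes

Byte rate = 176,400 × 3 × 1 = 529,200 bytes/s.
Duration = 1,369,569,600 / 529,200 = 2,588 s.
2,588 s / 60 = 43.13 minutes.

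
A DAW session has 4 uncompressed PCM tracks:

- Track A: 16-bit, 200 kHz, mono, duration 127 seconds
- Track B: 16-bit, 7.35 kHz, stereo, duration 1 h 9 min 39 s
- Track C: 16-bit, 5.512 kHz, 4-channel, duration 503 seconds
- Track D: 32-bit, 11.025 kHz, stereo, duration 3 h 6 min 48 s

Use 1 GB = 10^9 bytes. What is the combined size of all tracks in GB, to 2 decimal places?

Track A: 200,000 × 127 × 2 × 1 = 50,800,000 bytes.
Track B: 1 h 9 min 39 s = 4,179 s; 7,350 × 4,179 × 2 × 2 = 122,862,600 bytes.
Track C: 5,512 × 503 × 2 × 4 = 22,180,288 bytes.
Track D: 3 h 6 min 48 s = 11,208 s; 11,025 × 11,208 × 4 × 2 = 988,545,600 bytes.
Total = 1,184,388,488 bytes = 1.18 GB.

1.18 GB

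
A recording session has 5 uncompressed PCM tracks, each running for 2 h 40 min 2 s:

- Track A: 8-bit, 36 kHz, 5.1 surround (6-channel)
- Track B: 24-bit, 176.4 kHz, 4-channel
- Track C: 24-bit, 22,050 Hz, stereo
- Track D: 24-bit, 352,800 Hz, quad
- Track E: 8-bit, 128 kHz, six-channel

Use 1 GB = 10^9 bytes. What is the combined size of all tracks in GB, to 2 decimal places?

71.70 GB

2 h 40 min 2 s = 9,602 s.
Track A: 36,000 × 9,602 × 1 × 6 = 2,074,032,000 bytes.
Track B: 176,400 × 9,602 × 3 × 4 = 20,325,513,600 bytes.
Track C: 22,050 × 9,602 × 3 × 2 = 1,270,344,600 bytes.
Track D: 352,800 × 9,602 × 3 × 4 = 40,651,027,200 bytes.
Track E: 128,000 × 9,602 × 1 × 6 = 7,374,336,000 bytes.
Total = 71,695,253,400 bytes = 71.70 GB.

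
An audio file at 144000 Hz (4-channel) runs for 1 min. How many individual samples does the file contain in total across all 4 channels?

34,560,000 samples

1 min = 60 s.
144,000 × 60 s × 4 ch = 34,560,000 samples.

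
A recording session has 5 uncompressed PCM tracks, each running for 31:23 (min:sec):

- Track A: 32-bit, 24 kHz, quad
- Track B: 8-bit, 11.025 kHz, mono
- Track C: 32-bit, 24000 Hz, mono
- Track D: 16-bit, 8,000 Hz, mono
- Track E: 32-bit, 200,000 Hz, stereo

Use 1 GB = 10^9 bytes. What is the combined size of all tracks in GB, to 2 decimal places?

3.97 GB

31:23 (min:sec) = 1,883 s.
Track A: 24,000 × 1,883 × 4 × 4 = 723,072,000 bytes.
Track B: 11,025 × 1,883 × 1 × 1 = 20,760,075 bytes.
Track C: 24,000 × 1,883 × 4 × 1 = 180,768,000 bytes.
Track D: 8,000 × 1,883 × 2 × 1 = 30,128,000 bytes.
Track E: 200,000 × 1,883 × 4 × 2 = 3,012,800,000 bytes.
Total = 3,967,528,075 bytes = 3.97 GB.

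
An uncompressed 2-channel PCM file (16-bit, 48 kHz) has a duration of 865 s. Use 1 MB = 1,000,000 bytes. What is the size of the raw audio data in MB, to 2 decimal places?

Bytes = 48,000 samples/s × 865 s × 2 bytes/sample × 2 ch = 166,080,000 bytes.
166,080,000 / 1,000,000 = 166.08 MB.

166.08 MB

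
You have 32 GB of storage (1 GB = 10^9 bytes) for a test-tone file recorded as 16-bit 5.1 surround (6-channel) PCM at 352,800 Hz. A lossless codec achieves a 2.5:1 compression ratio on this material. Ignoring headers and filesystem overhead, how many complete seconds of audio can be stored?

18,896 seconds

Uncompressed byte rate = 352,800 × 2 × 6 = 4,233,600 bytes/s.
After 2.5:1 compression, effective rate ≈ 1693440 bytes/s.
Capacity = 32 × 1,000,000,000 = 32,000,000,000 bytes.
32,000,000,000 / effective rate ≈ 18896.45 s → 18,896 seconds.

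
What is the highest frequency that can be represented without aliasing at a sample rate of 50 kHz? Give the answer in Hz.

Nyquist frequency = sample rate / 2 = 50,000 / 2 = 25,000 Hz.

25,000 Hz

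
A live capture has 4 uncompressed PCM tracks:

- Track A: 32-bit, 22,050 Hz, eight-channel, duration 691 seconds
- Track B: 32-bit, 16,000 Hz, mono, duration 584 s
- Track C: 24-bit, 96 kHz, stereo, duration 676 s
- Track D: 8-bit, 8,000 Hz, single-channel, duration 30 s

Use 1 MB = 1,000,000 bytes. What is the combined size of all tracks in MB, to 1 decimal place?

Track A: 22,050 × 691 × 4 × 8 = 487,569,600 bytes.
Track B: 16,000 × 584 × 4 × 1 = 37,376,000 bytes.
Track C: 96,000 × 676 × 3 × 2 = 389,376,000 bytes.
Track D: 8,000 × 30 × 1 × 1 = 240,000 bytes.
Total = 914,561,600 bytes = 914.6 MB.

914.6 MB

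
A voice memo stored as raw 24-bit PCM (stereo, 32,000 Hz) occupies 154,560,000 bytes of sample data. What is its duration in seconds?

805 seconds

Byte rate = 32,000 × 3 × 2 = 192,000 bytes/s.
Duration = 154,560,000 / 192,000 = 805 s.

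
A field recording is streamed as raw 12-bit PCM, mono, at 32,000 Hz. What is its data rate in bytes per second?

Bit rate = 32,000 × 12 × 1 = 384,000 bits/s.
384,000 / 8 = 48,000 bytes/s.

48,000 bytes/s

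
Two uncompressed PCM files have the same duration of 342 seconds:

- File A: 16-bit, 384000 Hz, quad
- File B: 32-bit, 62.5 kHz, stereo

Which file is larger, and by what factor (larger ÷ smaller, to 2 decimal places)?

File A, by a factor of 6.14

File A: 384,000 × 2 × 4 = 3,072,000 bytes/s.
File B: 62,500 × 4 × 2 = 500,000 bytes/s.
File A is larger; ratio = 1,050,624,000 / 171,000,000 = 6.14.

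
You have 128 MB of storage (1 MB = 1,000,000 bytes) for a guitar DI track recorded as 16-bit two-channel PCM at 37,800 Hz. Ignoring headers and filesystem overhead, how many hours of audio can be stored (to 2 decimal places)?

Uncompressed byte rate = 37,800 × 2 × 2 = 151,200 bytes/s.
Capacity = 128 × 1,000,000 = 128,000,000 bytes.
128,000,000 / 151,200 ≈ 846.56 s → 0.24 hours.

0.24 hours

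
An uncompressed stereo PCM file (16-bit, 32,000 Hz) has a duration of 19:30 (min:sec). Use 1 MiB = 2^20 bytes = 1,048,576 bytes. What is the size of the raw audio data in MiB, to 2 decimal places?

142.82 MiB

Duration = 19:30 (min:sec) = 1,170 s.
Bytes = 32,000 samples/s × 1,170 s × 2 bytes/sample × 2 ch = 149,760,000 bytes.
149,760,000 / 1,048,576 = 142.82 MiB.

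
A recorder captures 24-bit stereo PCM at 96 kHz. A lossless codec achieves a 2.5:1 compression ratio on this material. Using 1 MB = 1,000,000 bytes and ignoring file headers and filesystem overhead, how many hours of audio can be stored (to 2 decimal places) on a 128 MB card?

Uncompressed byte rate = 96,000 × 3 × 2 = 576,000 bytes/s.
After 2.5:1 compression, effective rate ≈ 230400 bytes/s.
Capacity = 128 × 1,000,000 = 128,000,000 bytes.
128,000,000 / effective rate ≈ 555.56 s → 0.15 hours.

0.15 hours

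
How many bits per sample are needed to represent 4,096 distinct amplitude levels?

12 bits

log2(4,096) = 12.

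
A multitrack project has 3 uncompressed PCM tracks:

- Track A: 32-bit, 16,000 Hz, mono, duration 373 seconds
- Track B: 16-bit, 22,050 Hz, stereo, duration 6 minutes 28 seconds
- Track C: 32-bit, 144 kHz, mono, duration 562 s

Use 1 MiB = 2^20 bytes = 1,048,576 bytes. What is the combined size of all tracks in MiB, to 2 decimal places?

364.12 MiB

Track A: 16,000 × 373 × 4 × 1 = 23,872,000 bytes.
Track B: 6 minutes 28 seconds = 388 s; 22,050 × 388 × 2 × 2 = 34,221,600 bytes.
Track C: 144,000 × 562 × 4 × 1 = 323,712,000 bytes.
Total = 381,805,600 bytes = 364.12 MiB.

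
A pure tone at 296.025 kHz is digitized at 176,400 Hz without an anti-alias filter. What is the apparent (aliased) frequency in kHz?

56.775 kHz

Nyquist = 176,400/2 = 88,200 Hz; 296,025 Hz exceeds it.
Alias = |296,025 − 2×176,400| = |296,025 − 352,800| = 56,775 Hz = 56.775 kHz.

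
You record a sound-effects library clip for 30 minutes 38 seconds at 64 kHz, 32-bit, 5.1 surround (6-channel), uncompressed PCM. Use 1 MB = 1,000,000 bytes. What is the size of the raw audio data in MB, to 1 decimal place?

Duration = 30 minutes 38 seconds = 1,838 s.
Bytes = 64,000 samples/s × 1,838 s × 4 bytes/sample × 6 ch = 2,823,168,000 bytes.
2,823,168,000 / 1,000,000 = 2823.2 MB.

2823.2 MB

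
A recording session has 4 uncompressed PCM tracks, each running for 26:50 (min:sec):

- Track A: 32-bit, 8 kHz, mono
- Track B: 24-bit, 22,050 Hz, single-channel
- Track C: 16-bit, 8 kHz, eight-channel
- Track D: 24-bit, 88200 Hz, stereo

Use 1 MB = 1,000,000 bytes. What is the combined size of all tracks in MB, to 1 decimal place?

1216.1 MB

26:50 (min:sec) = 1,610 s.
Track A: 8,000 × 1,610 × 4 × 1 = 51,520,000 bytes.
Track B: 22,050 × 1,610 × 3 × 1 = 106,501,500 bytes.
Track C: 8,000 × 1,610 × 2 × 8 = 206,080,000 bytes.
Track D: 88,200 × 1,610 × 3 × 2 = 852,012,000 bytes.
Total = 1,216,113,500 bytes = 1216.1 MB.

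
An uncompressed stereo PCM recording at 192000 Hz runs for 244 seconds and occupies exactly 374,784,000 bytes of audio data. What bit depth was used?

32 bits

Bytes per sample = 374,784,000 / (192,000 × 244 × 2) = 374,784,000 / 93,696,000 = 4.
Bit depth = 4 × 8 = 32 bits.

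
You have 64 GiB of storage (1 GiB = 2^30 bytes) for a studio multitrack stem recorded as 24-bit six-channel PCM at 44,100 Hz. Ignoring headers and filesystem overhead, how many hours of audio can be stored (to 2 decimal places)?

24.05 hours

Uncompressed byte rate = 44,100 × 3 × 6 = 793,800 bytes/s.
Capacity = 64 × 1,073,741,824 = 68,719,476,736 bytes.
68,719,476,736 / 793,800 ≈ 86570.27 s → 24.05 hours.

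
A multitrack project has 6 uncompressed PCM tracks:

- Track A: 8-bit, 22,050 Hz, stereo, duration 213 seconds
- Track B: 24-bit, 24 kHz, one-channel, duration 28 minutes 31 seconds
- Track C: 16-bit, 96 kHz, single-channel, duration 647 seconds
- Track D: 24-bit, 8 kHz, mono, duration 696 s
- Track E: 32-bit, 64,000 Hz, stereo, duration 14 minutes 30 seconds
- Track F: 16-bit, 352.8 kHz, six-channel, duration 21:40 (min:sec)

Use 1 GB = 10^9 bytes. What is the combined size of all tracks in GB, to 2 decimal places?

6.22 GB

Track A: 22,050 × 213 × 1 × 2 = 9,393,300 bytes.
Track B: 28 minutes 31 seconds = 1,711 s; 24,000 × 1,711 × 3 × 1 = 123,192,000 bytes.
Track C: 96,000 × 647 × 2 × 1 = 124,224,000 bytes.
Track D: 8,000 × 696 × 3 × 1 = 16,704,000 bytes.
Track E: 14 minutes 30 seconds = 870 s; 64,000 × 870 × 4 × 2 = 445,440,000 bytes.
Track F: 21:40 (min:sec) = 1,300 s; 352,800 × 1,300 × 2 × 6 = 5,503,680,000 bytes.
Total = 6,222,633,300 bytes = 6.22 GB.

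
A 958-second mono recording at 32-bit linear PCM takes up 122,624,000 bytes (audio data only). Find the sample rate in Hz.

Bytes = sample_rate × seconds × bytes_per_sample × channels.
sample_rate = 122,624,000 / (958 × 4 × 1) = 122,624,000 / 3,832 = 32,000 Hz.

32,000 Hz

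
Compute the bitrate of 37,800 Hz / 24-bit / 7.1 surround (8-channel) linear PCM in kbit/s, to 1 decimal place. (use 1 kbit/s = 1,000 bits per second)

7257.6 kbit/s

Bit rate = 37,800 × 24 × 8 = 7,257,600 bits/s.
= 7257.6 kbit/s.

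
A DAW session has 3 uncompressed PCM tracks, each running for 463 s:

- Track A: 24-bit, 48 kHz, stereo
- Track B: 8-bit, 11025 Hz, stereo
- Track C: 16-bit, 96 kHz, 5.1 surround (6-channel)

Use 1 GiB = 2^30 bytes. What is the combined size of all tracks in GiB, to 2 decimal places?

0.63 GiB

Track A: 48,000 × 463 × 3 × 2 = 133,344,000 bytes.
Track B: 11,025 × 463 × 1 × 2 = 10,209,150 bytes.
Track C: 96,000 × 463 × 2 × 6 = 533,376,000 bytes.
Total = 676,929,150 bytes = 0.63 GiB.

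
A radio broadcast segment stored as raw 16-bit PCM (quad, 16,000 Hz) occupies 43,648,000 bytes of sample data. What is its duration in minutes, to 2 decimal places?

Byte rate = 16,000 × 2 × 4 = 128,000 bytes/s.
Duration = 43,648,000 / 128,000 = 341 s.
341 s / 60 = 5.68 minutes.

5.68 minutes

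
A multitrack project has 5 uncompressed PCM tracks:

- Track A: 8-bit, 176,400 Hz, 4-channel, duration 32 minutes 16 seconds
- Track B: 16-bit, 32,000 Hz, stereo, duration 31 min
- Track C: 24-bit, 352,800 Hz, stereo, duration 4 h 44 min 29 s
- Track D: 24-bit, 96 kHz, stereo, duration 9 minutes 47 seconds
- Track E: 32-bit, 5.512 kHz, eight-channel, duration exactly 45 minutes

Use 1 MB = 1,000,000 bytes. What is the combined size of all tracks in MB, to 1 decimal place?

38550.1 MB

Track A: 32 minutes 16 seconds = 1,936 s; 176,400 × 1,936 × 1 × 4 = 1,366,041,600 bytes.
Track B: 31 min = 1,860 s; 32,000 × 1,860 × 2 × 2 = 238,080,000 bytes.
Track C: 4 h 44 min 29 s = 17,069 s; 352,800 × 17,069 × 3 × 2 = 36,131,659,200 bytes.
Track D: 9 minutes 47 seconds = 587 s; 96,000 × 587 × 3 × 2 = 338,112,000 bytes.
Track E: exactly 45 minutes = 2,700 s; 5,512 × 2,700 × 4 × 8 = 476,236,800 bytes.
Total = 38,550,129,600 bytes = 38550.1 MB.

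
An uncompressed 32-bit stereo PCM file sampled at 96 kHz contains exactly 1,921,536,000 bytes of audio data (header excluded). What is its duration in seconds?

Byte rate = 96,000 × 4 × 2 = 768,000 bytes/s.
Duration = 1,921,536,000 / 768,000 = 2,502 s.

2,502 seconds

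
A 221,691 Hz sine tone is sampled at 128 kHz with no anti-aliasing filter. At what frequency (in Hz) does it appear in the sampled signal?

34,309 Hz

Nyquist = 128,000/2 = 64,000 Hz; 221,691 Hz exceeds it.
Alias = |221,691 − 2×128,000| = |221,691 − 256,000| = 34,309 Hz.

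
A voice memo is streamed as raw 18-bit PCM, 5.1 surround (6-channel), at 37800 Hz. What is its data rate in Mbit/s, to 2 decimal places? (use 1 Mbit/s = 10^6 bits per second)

4.08 Mbit/s

Bit rate = 37,800 × 18 × 6 = 4,082,400 bits/s.
= 4.08 Mbit/s.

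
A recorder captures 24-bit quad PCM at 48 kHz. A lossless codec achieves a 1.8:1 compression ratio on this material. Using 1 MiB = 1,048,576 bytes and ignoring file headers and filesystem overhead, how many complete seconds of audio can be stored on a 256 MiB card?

838 seconds

Uncompressed byte rate = 48,000 × 3 × 4 = 576,000 bytes/s.
After 1.8:1 compression, effective rate ≈ 320000 bytes/s.
Capacity = 256 × 1,048,576 = 268,435,456 bytes.
268,435,456 / effective rate ≈ 838.86 s → 838 seconds.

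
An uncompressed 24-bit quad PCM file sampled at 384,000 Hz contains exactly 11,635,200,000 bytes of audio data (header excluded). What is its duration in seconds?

Byte rate = 384,000 × 3 × 4 = 4,608,000 bytes/s.
Duration = 11,635,200,000 / 4,608,000 = 2,525 s.

2,525 seconds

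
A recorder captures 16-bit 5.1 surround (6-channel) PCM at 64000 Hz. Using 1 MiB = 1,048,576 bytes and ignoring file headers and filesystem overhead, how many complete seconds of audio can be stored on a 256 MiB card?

Uncompressed byte rate = 64,000 × 2 × 6 = 768,000 bytes/s.
Capacity = 256 × 1,048,576 = 268,435,456 bytes.
268,435,456 / 768,000 ≈ 349.53 s → 349 seconds.

349 seconds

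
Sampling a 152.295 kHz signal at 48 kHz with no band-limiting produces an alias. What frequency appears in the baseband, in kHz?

Nyquist = 48,000/2 = 24,000 Hz; 152,295 Hz exceeds it.
Alias = |152,295 − 3×48,000| = |152,295 − 144,000| = 8,295 Hz = 8.295 kHz.

8.295 kHz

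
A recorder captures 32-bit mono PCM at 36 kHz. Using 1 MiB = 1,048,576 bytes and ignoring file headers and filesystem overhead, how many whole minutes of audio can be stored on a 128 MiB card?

15 minutes

Uncompressed byte rate = 36,000 × 4 × 1 = 144,000 bytes/s.
Capacity = 128 × 1,048,576 = 134,217,728 bytes.
134,217,728 / 144,000 ≈ 932.07 s → 15 minutes.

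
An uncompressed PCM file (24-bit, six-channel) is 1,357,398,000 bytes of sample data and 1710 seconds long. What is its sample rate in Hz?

44,100 Hz

Bytes = sample_rate × seconds × bytes_per_sample × channels.
sample_rate = 1,357,398,000 / (1,710 × 3 × 6) = 1,357,398,000 / 30,780 = 44,100 Hz.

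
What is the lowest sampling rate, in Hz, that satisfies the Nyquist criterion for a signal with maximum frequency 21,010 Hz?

42,020 Hz

Minimum sample rate = 2 × 21,010 Hz = 42,020 Hz.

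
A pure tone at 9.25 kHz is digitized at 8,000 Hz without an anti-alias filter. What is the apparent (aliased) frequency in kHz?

Nyquist = 8,000/2 = 4,000 Hz; 9,250 Hz exceeds it.
Alias = |9,250 − 1×8,000| = |9,250 − 8,000| = 1,250 Hz = 1.25 kHz.

1.25 kHz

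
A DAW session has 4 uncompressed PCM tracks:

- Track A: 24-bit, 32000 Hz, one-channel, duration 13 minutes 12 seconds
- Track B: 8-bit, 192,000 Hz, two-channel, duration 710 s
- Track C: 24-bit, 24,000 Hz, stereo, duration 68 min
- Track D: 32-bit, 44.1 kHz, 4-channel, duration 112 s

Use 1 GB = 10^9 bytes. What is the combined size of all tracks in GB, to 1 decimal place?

Track A: 13 minutes 12 seconds = 792 s; 32,000 × 792 × 3 × 1 = 76,032,000 bytes.
Track B: 192,000 × 710 × 1 × 2 = 272,640,000 bytes.
Track C: 68 min = 4,080 s; 24,000 × 4,080 × 3 × 2 = 587,520,000 bytes.
Track D: 44,100 × 112 × 4 × 4 = 79,027,200 bytes.
Total = 1,015,219,200 bytes = 1.0 GB.

1.0 GB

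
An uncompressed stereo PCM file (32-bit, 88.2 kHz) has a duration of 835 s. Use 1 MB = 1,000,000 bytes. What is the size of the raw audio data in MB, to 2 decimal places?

Bytes = 88,200 samples/s × 835 s × 4 bytes/sample × 2 ch = 589,176,000 bytes.
589,176,000 / 1,000,000 = 589.18 MB.

589.18 MB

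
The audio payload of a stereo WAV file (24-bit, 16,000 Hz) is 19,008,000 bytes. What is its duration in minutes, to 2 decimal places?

Byte rate = 16,000 × 3 × 2 = 96,000 bytes/s.
Duration = 19,008,000 / 96,000 = 198 s.
198 s / 60 = 3.30 minutes.

3.30 minutes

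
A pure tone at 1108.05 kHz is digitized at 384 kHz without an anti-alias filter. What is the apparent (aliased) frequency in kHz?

Nyquist = 384,000/2 = 192,000 Hz; 1,108,050 Hz exceeds it.
Alias = |1,108,050 − 3×384,000| = |1,108,050 − 1,152,000| = 43,950 Hz = 43.95 kHz.

43.95 kHz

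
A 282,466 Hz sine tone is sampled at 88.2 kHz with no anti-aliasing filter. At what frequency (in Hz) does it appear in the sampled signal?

Nyquist = 88,200/2 = 44,100 Hz; 282,466 Hz exceeds it.
Alias = |282,466 − 3×88,200| = |282,466 − 264,600| = 17,866 Hz.

17,866 Hz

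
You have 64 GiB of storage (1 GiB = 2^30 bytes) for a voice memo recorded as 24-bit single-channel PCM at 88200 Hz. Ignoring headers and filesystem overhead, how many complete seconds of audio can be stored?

259,710 seconds

Uncompressed byte rate = 88,200 × 3 × 1 = 264,600 bytes/s.
Capacity = 64 × 1,073,741,824 = 68,719,476,736 bytes.
68,719,476,736 / 264,600 ≈ 259710.8 s → 259,710 seconds.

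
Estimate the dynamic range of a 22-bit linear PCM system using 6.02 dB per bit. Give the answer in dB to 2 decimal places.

22 × 6.02 = 132.44 dB.

132.44 dB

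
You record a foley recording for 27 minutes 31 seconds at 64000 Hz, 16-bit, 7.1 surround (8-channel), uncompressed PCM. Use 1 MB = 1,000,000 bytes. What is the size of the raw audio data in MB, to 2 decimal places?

1690.62 MB

Duration = 27 minutes 31 seconds = 1,651 s.
Bytes = 64,000 samples/s × 1,651 s × 2 bytes/sample × 8 ch = 1,690,624,000 bytes.
1,690,624,000 / 1,000,000 = 1690.62 MB.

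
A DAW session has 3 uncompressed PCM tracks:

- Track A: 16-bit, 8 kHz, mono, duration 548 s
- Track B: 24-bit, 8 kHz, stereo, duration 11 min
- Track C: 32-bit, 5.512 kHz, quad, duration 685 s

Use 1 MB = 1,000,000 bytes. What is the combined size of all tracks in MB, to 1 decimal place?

100.9 MB

Track A: 8,000 × 548 × 2 × 1 = 8,768,000 bytes.
Track B: 11 min = 660 s; 8,000 × 660 × 3 × 2 = 31,680,000 bytes.
Track C: 5,512 × 685 × 4 × 4 = 60,411,520 bytes.
Total = 100,859,520 bytes = 100.9 MB.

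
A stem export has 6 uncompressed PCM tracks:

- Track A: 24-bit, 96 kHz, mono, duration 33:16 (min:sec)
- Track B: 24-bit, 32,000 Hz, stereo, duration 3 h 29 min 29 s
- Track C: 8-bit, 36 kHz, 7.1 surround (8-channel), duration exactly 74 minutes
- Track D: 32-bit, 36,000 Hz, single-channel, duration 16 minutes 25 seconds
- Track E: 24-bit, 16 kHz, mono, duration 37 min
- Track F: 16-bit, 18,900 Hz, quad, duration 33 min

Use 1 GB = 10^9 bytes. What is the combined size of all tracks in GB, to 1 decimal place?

4.8 GB

Track A: 33:16 (min:sec) = 1,996 s; 96,000 × 1,996 × 3 × 1 = 574,848,000 bytes.
Track B: 3 h 29 min 29 s = 12,569 s; 32,000 × 12,569 × 3 × 2 = 2,413,248,000 bytes.
Track C: exactly 74 minutes = 4,440 s; 36,000 × 4,440 × 1 × 8 = 1,278,720,000 bytes.
Track D: 16 minutes 25 seconds = 985 s; 36,000 × 985 × 4 × 1 = 141,840,000 bytes.
Track E: 37 min = 2,220 s; 16,000 × 2,220 × 3 × 1 = 106,560,000 bytes.
Track F: 33 min = 1,980 s; 18,900 × 1,980 × 2 × 4 = 299,376,000 bytes.
Total = 4,814,592,000 bytes = 4.8 GB.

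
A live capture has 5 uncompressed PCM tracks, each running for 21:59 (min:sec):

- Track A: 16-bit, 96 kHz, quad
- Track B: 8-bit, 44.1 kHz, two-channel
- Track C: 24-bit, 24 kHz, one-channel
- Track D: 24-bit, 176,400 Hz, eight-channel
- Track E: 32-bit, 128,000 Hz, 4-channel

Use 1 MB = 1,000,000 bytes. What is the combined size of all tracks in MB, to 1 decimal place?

21:59 (min:sec) = 1,319 s.
Track A: 96,000 × 1,319 × 2 × 4 = 1,012,992,000 bytes.
Track B: 44,100 × 1,319 × 1 × 2 = 116,335,800 bytes.
Track C: 24,000 × 1,319 × 3 × 1 = 94,968,000 bytes.
Track D: 176,400 × 1,319 × 3 × 8 = 5,584,118,400 bytes.
Track E: 128,000 × 1,319 × 4 × 4 = 2,701,312,000 bytes.
Total = 9,509,726,200 bytes = 9509.7 MB.

9509.7 MB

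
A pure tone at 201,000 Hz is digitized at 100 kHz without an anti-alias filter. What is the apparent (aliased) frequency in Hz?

1,000 Hz

Nyquist = 100,000/2 = 50,000 Hz; 201,000 Hz exceeds it.
Alias = |201,000 − 2×100,000| = |201,000 − 200,000| = 1,000 Hz.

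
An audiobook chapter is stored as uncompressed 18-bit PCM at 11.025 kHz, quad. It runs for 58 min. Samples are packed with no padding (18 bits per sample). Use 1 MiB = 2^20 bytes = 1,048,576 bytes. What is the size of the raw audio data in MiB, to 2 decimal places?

329.31 MiB

Duration = 58 min = 3,480 s.
Bits = 11,025 × 3,480 × 18 × 4 = 2,762,424,000 bits = 345,303,000 bytes.
345,303,000 / 1,048,576 = 329.31 MiB.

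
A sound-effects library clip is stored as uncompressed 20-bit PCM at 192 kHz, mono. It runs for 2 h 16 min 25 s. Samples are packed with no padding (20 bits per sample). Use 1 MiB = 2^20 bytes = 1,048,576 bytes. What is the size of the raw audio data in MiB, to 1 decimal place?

Duration = 2 h 16 min 25 s = 8,185 s.
Bits = 192,000 × 8,185 × 20 × 1 = 31,430,400,000 bits = 3,928,800,000 bytes.
3,928,800,000 / 1,048,576 = 3746.8 MiB.

3746.8 MiB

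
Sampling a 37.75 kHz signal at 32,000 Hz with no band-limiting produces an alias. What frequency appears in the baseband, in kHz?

5.75 kHz

Nyquist = 32,000/2 = 16,000 Hz; 37,750 Hz exceeds it.
Alias = |37,750 − 1×32,000| = |37,750 − 32,000| = 5,750 Hz = 5.75 kHz.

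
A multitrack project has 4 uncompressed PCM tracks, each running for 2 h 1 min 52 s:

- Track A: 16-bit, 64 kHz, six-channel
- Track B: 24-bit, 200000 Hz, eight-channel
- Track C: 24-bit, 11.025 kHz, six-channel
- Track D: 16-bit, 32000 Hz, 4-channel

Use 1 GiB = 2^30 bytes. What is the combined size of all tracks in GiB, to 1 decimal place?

41.0 GiB

2 h 1 min 52 s = 7,312 s.
Track A: 64,000 × 7,312 × 2 × 6 = 5,615,616,000 bytes.
Track B: 200,000 × 7,312 × 3 × 8 = 35,097,600,000 bytes.
Track C: 11,025 × 7,312 × 3 × 6 = 1,451,066,400 bytes.
Track D: 32,000 × 7,312 × 2 × 4 = 1,871,872,000 bytes.
Total = 44,036,154,400 bytes = 41.0 GiB.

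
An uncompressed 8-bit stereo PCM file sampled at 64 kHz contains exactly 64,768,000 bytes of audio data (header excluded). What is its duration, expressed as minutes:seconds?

Byte rate = 64,000 × 1 × 2 = 128,000 bytes/s.
Duration = 64,768,000 / 128,000 = 506 s.
506 s = 8:26.

8:26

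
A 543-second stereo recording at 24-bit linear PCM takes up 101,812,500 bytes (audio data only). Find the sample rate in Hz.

Bytes = sample_rate × seconds × bytes_per_sample × channels.
sample_rate = 101,812,500 / (543 × 3 × 2) = 101,812,500 / 3,258 = 31,250 Hz.

31,250 Hz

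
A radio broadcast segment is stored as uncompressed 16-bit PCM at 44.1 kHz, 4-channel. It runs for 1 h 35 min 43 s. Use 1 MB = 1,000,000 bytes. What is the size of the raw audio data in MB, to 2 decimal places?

Duration = 1 h 35 min 43 s = 5,743 s.
Bytes = 44,100 samples/s × 5,743 s × 2 bytes/sample × 4 ch = 2,026,130,400 bytes.
2,026,130,400 / 1,000,000 = 2026.13 MB.

2026.13 MB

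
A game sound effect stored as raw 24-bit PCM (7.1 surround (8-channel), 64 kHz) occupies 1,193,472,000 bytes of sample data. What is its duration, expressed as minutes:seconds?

Byte rate = 64,000 × 3 × 8 = 1,536,000 bytes/s.
Duration = 1,193,472,000 / 1,536,000 = 777 s.
777 s = 12:57.

12:57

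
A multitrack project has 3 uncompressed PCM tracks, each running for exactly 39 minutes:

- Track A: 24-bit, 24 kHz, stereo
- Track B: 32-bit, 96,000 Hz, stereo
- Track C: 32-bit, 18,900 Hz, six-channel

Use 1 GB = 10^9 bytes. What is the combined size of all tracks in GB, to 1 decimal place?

3.2 GB

exactly 39 minutes = 2,340 s.
Track A: 24,000 × 2,340 × 3 × 2 = 336,960,000 bytes.
Track B: 96,000 × 2,340 × 4 × 2 = 1,797,120,000 bytes.
Track C: 18,900 × 2,340 × 4 × 6 = 1,061,424,000 bytes.
Total = 3,195,504,000 bytes = 3.2 GB.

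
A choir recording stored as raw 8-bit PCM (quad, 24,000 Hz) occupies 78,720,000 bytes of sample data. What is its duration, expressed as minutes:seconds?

Byte rate = 24,000 × 1 × 4 = 96,000 bytes/s.
Duration = 78,720,000 / 96,000 = 820 s.
820 s = 13:40.

13:40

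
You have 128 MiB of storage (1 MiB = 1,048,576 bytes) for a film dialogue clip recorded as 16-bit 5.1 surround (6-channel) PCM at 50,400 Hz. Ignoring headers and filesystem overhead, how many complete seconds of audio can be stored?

Uncompressed byte rate = 50,400 × 2 × 6 = 604,800 bytes/s.
Capacity = 128 × 1,048,576 = 134,217,728 bytes.
134,217,728 / 604,800 ≈ 221.92 s → 221 seconds.

221 seconds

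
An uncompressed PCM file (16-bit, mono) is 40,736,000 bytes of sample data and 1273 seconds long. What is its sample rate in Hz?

16,000 Hz

Bytes = sample_rate × seconds × bytes_per_sample × channels.
sample_rate = 40,736,000 / (1,273 × 2 × 1) = 40,736,000 / 2,546 = 16,000 Hz.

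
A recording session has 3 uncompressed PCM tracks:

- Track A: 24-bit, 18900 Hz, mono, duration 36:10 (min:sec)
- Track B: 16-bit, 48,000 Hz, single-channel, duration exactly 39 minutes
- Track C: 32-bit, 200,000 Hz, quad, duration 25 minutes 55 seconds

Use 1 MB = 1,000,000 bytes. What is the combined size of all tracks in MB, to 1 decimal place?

Track A: 36:10 (min:sec) = 2,170 s; 18,900 × 2,170 × 3 × 1 = 123,039,000 bytes.
Track B: exactly 39 minutes = 2,340 s; 48,000 × 2,340 × 2 × 1 = 224,640,000 bytes.
Track C: 25 minutes 55 seconds = 1,555 s; 200,000 × 1,555 × 4 × 4 = 4,976,000,000 bytes.
Total = 5,323,679,000 bytes = 5323.7 MB.

5323.7 MB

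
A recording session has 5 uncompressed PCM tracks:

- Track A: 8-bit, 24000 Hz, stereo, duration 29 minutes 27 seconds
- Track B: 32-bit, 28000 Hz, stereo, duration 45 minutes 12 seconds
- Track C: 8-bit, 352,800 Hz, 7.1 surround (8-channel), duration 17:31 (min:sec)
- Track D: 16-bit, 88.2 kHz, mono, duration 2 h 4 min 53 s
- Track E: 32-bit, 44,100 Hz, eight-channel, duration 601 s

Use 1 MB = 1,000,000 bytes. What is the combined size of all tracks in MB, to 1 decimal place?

5828.5 MB

Track A: 29 minutes 27 seconds = 1,767 s; 24,000 × 1,767 × 1 × 2 = 84,816,000 bytes.
Track B: 45 minutes 12 seconds = 2,712 s; 28,000 × 2,712 × 4 × 2 = 607,488,000 bytes.
Track C: 17:31 (min:sec) = 1,051 s; 352,800 × 1,051 × 1 × 8 = 2,966,342,400 bytes.
Track D: 2 h 4 min 53 s = 7,493 s; 88,200 × 7,493 × 2 × 1 = 1,321,765,200 bytes.
Track E: 44,100 × 601 × 4 × 8 = 848,131,200 bytes.
Total = 5,828,542,800 bytes = 5828.5 MB.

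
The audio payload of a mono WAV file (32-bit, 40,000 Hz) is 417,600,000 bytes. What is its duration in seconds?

Byte rate = 40,000 × 4 × 1 = 160,000 bytes/s.
Duration = 417,600,000 / 160,000 = 2,610 s.

2,610 seconds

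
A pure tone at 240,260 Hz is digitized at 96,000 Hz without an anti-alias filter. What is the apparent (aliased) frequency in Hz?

Nyquist = 96,000/2 = 48,000 Hz; 240,260 Hz exceeds it.
Alias = |240,260 − 3×96,000| = |240,260 − 288,000| = 47,740 Hz.

47,740 Hz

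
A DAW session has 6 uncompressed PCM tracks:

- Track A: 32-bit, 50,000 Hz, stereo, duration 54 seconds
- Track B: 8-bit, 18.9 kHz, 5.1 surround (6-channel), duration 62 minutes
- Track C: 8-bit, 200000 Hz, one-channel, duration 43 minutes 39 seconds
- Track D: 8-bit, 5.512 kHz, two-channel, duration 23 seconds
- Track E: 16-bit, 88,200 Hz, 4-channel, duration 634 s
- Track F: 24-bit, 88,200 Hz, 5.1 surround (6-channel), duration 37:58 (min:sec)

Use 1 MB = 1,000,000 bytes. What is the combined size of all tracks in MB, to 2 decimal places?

5031.40 MB

Track A: 50,000 × 54 × 4 × 2 = 21,600,000 bytes.
Track B: 62 minutes = 3,720 s; 18,900 × 3,720 × 1 × 6 = 421,848,000 bytes.
Track C: 43 minutes 39 seconds = 2,619 s; 200,000 × 2,619 × 1 × 1 = 523,800,000 bytes.
Track D: 5,512 × 23 × 1 × 2 = 253,552 bytes.
Track E: 88,200 × 634 × 2 × 4 = 447,350,400 bytes.
Track F: 37:58 (min:sec) = 2,278 s; 88,200 × 2,278 × 3 × 6 = 3,616,552,800 bytes.
Total = 5,031,404,752 bytes = 5031.40 MB.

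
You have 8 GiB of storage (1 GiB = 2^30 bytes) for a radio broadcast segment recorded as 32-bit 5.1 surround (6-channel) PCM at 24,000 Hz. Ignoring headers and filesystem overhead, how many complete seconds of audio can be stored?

14,913 seconds

Uncompressed byte rate = 24,000 × 4 × 6 = 576,000 bytes/s.
Capacity = 8 × 1,073,741,824 = 8,589,934,592 bytes.
8,589,934,592 / 576,000 ≈ 14913.08 s → 14,913 seconds.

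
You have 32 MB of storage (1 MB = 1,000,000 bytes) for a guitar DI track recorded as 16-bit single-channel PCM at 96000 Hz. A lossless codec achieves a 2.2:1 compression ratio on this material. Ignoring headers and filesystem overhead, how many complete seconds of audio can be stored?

Uncompressed byte rate = 96,000 × 2 × 1 = 192,000 bytes/s.
After 2.2:1 compression, effective rate ≈ 87272.73 bytes/s.
Capacity = 32 × 1,000,000 = 32,000,000 bytes.
32,000,000 / effective rate ≈ 366.67 s → 366 seconds.

366 seconds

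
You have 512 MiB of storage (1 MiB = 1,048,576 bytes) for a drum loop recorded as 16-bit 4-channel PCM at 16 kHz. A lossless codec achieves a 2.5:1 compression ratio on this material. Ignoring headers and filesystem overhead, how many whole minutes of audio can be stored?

174 minutes

Uncompressed byte rate = 16,000 × 2 × 4 = 128,000 bytes/s.
After 2.5:1 compression, effective rate ≈ 51200 bytes/s.
Capacity = 512 × 1,048,576 = 536,870,912 bytes.
536,870,912 / effective rate ≈ 10485.76 s → 174 minutes.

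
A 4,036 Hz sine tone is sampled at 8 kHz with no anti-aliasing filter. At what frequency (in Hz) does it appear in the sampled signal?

Nyquist = 8,000/2 = 4,000 Hz; 4,036 Hz exceeds it.
Alias = |4,036 − 1×8,000| = |4,036 − 8,000| = 3,964 Hz.

3,964 Hz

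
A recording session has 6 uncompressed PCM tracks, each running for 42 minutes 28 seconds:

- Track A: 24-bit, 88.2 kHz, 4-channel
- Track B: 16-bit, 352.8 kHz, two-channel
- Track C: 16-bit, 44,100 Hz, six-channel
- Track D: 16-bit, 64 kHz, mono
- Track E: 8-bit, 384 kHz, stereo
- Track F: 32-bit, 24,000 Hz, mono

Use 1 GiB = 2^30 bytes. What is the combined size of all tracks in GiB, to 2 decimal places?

9.47 GiB

42 minutes 28 seconds = 2,548 s.
Track A: 88,200 × 2,548 × 3 × 4 = 2,696,803,200 bytes.
Track B: 352,800 × 2,548 × 2 × 2 = 3,595,737,600 bytes.
Track C: 44,100 × 2,548 × 2 × 6 = 1,348,401,600 bytes.
Track D: 64,000 × 2,548 × 2 × 1 = 326,144,000 bytes.
Track E: 384,000 × 2,548 × 1 × 2 = 1,956,864,000 bytes.
Track F: 24,000 × 2,548 × 4 × 1 = 244,608,000 bytes.
Total = 10,168,558,400 bytes = 9.47 GiB.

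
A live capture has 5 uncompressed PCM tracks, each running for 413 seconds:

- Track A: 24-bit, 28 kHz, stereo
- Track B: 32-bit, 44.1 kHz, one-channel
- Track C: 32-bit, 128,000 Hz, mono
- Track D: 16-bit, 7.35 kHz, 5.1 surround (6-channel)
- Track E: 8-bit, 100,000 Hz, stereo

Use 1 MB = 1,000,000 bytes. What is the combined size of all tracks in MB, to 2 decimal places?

472.72 MB

Track A: 28,000 × 413 × 3 × 2 = 69,384,000 bytes.
Track B: 44,100 × 413 × 4 × 1 = 72,853,200 bytes.
Track C: 128,000 × 413 × 4 × 1 = 211,456,000 bytes.
Track D: 7,350 × 413 × 2 × 6 = 36,426,600 bytes.
Track E: 100,000 × 413 × 1 × 2 = 82,600,000 bytes.
Total = 472,719,800 bytes = 472.72 MB.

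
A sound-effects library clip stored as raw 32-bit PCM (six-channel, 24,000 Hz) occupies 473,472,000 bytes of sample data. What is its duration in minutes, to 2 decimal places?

13.70 minutes

Byte rate = 24,000 × 4 × 6 = 576,000 bytes/s.
Duration = 473,472,000 / 576,000 = 822 s.
822 s / 60 = 13.70 minutes.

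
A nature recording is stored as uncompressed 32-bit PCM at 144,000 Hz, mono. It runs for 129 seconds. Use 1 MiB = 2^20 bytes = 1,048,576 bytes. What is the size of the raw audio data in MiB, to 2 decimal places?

Bytes = 144,000 samples/s × 129 s × 4 bytes/sample × 1 ch = 74,304,000 bytes.
74,304,000 / 1,048,576 = 70.86 MiB.

70.86 MiB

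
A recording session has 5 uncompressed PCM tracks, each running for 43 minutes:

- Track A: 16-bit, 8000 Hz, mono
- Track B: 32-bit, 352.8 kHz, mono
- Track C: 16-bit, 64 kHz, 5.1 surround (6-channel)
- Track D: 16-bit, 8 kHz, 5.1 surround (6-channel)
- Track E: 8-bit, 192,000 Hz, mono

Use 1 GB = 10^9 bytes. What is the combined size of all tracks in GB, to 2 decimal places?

43 minutes = 2,580 s.
Track A: 8,000 × 2,580 × 2 × 1 = 41,280,000 bytes.
Track B: 352,800 × 2,580 × 4 × 1 = 3,640,896,000 bytes.
Track C: 64,000 × 2,580 × 2 × 6 = 1,981,440,000 bytes.
Track D: 8,000 × 2,580 × 2 × 6 = 247,680,000 bytes.
Track E: 192,000 × 2,580 × 1 × 1 = 495,360,000 bytes.
Total = 6,406,656,000 bytes = 6.41 GB.

6.41 GB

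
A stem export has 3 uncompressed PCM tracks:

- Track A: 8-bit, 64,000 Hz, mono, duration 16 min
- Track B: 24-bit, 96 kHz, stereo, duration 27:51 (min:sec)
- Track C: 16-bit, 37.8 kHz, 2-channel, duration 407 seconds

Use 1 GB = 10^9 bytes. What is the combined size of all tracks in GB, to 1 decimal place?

1.1 GB

Track A: 16 min = 960 s; 64,000 × 960 × 1 × 1 = 61,440,000 bytes.
Track B: 27:51 (min:sec) = 1,671 s; 96,000 × 1,671 × 3 × 2 = 962,496,000 bytes.
Track C: 37,800 × 407 × 2 × 2 = 61,538,400 bytes.
Total = 1,085,474,400 bytes = 1.1 GB.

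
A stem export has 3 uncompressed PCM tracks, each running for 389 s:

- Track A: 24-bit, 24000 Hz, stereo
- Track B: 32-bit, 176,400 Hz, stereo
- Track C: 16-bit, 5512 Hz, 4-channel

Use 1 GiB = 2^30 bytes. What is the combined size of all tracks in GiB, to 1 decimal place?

0.6 GiB

Track A: 24,000 × 389 × 3 × 2 = 56,016,000 bytes.
Track B: 176,400 × 389 × 4 × 2 = 548,956,800 bytes.
Track C: 5,512 × 389 × 2 × 4 = 17,153,344 bytes.
Total = 622,126,144 bytes = 0.6 GiB.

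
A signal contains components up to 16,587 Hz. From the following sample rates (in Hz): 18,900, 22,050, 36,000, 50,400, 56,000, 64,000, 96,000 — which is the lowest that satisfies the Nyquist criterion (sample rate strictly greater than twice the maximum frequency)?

Need sample rate > 2 × 16,587 = 33,174 Hz.
Lowest listed rate above 33,174 Hz is 36,000 Hz.

36,000 Hz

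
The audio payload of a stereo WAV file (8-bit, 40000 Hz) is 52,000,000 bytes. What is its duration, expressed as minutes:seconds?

Byte rate = 40,000 × 1 × 2 = 80,000 bytes/s.
Duration = 52,000,000 / 80,000 = 650 s.
650 s = 10:50.

10:50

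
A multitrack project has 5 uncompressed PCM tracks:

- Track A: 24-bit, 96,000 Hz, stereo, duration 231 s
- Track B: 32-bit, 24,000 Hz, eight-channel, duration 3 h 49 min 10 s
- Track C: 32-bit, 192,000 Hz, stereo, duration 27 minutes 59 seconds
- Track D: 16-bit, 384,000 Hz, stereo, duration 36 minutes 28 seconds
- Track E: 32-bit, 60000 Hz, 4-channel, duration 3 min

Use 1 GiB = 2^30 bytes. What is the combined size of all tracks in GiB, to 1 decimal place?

Track A: 96,000 × 231 × 3 × 2 = 133,056,000 bytes.
Track B: 3 h 49 min 10 s = 13,750 s; 24,000 × 13,750 × 4 × 8 = 10,560,000,000 bytes.
Track C: 27 minutes 59 seconds = 1,679 s; 192,000 × 1,679 × 4 × 2 = 2,578,944,000 bytes.
Track D: 36 minutes 28 seconds = 2,188 s; 384,000 × 2,188 × 2 × 2 = 3,360,768,000 bytes.
Track E: 3 min = 180 s; 60,000 × 180 × 4 × 4 = 172,800,000 bytes.
Total = 16,805,568,000 bytes = 15.7 GiB.

15.7 GiB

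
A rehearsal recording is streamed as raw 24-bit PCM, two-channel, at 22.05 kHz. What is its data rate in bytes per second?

Bit rate = 22,050 × 24 × 2 = 1,058,400 bits/s.
1,058,400 / 8 = 132,300 bytes/s.

132,300 bytes/s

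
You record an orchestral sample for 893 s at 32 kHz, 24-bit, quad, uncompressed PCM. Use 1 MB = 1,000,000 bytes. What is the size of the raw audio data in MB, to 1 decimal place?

Bytes = 32,000 samples/s × 893 s × 3 bytes/sample × 4 ch = 342,912,000 bytes.
342,912,000 / 1,000,000 = 342.9 MB.

342.9 MB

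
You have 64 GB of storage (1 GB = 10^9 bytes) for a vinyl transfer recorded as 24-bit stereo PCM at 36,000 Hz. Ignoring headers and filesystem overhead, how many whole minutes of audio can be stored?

4,938 minutes

Uncompressed byte rate = 36,000 × 3 × 2 = 216,000 bytes/s.
Capacity = 64 × 1,000,000,000 = 64,000,000,000 bytes.
64,000,000,000 / 216,000 ≈ 296296.3 s → 4,938 minutes.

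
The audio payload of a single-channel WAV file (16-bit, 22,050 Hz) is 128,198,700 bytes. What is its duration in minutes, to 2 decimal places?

48.45 minutes

Byte rate = 22,050 × 2 × 1 = 44,100 bytes/s.
Duration = 128,198,700 / 44,100 = 2,907 s.
2,907 s / 60 = 48.45 minutes.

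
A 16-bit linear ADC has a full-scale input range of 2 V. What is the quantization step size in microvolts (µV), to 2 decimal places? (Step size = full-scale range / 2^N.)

2 V / 2^16 = 2 / 65,536 V = 30.52 µV.

30.52 µV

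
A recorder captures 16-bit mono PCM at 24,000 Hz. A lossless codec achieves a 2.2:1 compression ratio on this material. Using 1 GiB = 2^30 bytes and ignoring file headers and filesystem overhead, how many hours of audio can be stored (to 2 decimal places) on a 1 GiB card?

Uncompressed byte rate = 24,000 × 2 × 1 = 48,000 bytes/s.
After 2.2:1 compression, effective rate ≈ 21818.18 bytes/s.
Capacity = 1 × 1,073,741,824 = 1,073,741,824 bytes.
1,073,741,824 / effective rate ≈ 49213.17 s → 13.67 hours.

13.67 hours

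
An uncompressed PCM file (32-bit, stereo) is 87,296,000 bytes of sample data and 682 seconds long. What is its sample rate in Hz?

16,000 Hz

Bytes = sample_rate × seconds × bytes_per_sample × channels.
sample_rate = 87,296,000 / (682 × 4 × 2) = 87,296,000 / 5,456 = 16,000 Hz.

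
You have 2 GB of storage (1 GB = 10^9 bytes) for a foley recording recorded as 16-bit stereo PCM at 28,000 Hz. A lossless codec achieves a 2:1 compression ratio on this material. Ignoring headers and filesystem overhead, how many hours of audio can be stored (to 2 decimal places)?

Uncompressed byte rate = 28,000 × 2 × 2 = 112,000 bytes/s.
After 2:1 compression, effective rate ≈ 56000 bytes/s.
Capacity = 2 × 1,000,000,000 = 2,000,000,000 bytes.
2,000,000,000 / effective rate ≈ 35714.29 s → 9.92 hours.

9.92 hours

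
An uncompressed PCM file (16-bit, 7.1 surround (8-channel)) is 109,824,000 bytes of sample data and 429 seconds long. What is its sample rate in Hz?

Bytes = sample_rate × seconds × bytes_per_sample × channels.
sample_rate = 109,824,000 / (429 × 2 × 8) = 109,824,000 / 6,864 = 16,000 Hz.

16,000 Hz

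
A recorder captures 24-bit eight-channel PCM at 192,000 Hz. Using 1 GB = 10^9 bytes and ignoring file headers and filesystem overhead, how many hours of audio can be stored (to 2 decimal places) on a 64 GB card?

3.86 hours

Uncompressed byte rate = 192,000 × 3 × 8 = 4,608,000 bytes/s.
Capacity = 64 × 1,000,000,000 = 64,000,000,000 bytes.
64,000,000,000 / 4,608,000 ≈ 13888.89 s → 3.86 hours.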